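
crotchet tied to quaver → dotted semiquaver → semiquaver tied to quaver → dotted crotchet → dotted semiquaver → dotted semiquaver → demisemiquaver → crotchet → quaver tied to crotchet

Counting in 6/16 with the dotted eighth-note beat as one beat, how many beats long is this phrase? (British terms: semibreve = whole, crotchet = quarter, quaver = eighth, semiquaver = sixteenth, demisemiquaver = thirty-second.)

One dotted eighth-note beat = 6 thirty-second notes.
In thirty-second notes: crotchet tied to quaver (crotchet + quaver) = 12; dotted semiquaver = 3; semiquaver tied to quaver (semiquaver + quaver) = 6; dotted crotchet = 12; dotted semiquaver = 3; dotted semiquaver = 3; demisemiquaver = 1; crotchet = 8; quaver tied to crotchet (quaver + crotchet) = 12.
Altogether 12 + 3 + 6 + 12 + 3 + 3 + 1 + 8 + 12 = 60.
60 ÷ 6 = 10 beats.

10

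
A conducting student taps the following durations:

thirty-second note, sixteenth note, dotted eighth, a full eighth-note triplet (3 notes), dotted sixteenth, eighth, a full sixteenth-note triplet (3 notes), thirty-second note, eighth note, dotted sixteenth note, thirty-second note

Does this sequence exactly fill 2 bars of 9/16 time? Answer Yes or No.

No

One bar of 9/16 = 18 thirty-second notes, so 2 bars = 36.
Express everything in thirty-second notes: thirty-second note = 1; sixteenth note = 2; dotted eighth = 6; a full eighth-note triplet (3 notes) (three triplet eighths span one quarter) = 8; dotted sixteenth = 3; eighth = 4; a full sixteenth-note triplet (3 notes) (three triplet sixteenths span one eighth) = 4; thirty-second note = 1; eighth note = 4; dotted sixteenth note = 3; thirty-second note = 1.
Sum: 1 + 2 + 6 + 8 + 3 + 4 + 4 + 1 + 4 + 3 + 1 = 37.
37 exceeds 36, so the answer is No.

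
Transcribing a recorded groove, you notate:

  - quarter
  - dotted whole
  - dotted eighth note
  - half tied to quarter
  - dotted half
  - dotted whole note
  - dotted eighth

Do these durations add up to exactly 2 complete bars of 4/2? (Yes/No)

One bar of 4/2 = 32 sixteenth notes, so 2 bars = 64.
In sixteenth notes: quarter = 4; dotted whole = 24; dotted eighth note = 3; half tied to quarter (half + quarter) = 12; dotted half = 12; dotted whole note = 24; dotted eighth = 3.
Total: 4 + 24 + 3 + 12 + 12 + 24 + 3 = 82.
82 exceeds 64, so the answer is No.

No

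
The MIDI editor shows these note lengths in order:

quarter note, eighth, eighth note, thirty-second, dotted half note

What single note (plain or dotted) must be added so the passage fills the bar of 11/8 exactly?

dotted sixteenth note

The bar of 11/8 = 44 thirty-second notes.
Each duration in thirty-second notes: quarter note = 8; eighth = 4; eighth note = 4; thirty-second = 1; dotted half note = 24.
Total: 8 + 4 + 4 + 1 + 24 = 41.
Remaining: 44 − 41 = 3 thirty-second notes, which is a dotted sixteenth note.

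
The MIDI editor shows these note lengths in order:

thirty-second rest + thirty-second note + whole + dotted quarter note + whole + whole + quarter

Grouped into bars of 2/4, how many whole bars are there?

7

One bar of 2/4 = 16 thirty-second notes.
In thirty-second notes: thirty-second rest = 1; thirty-second note = 1; whole = 32; dotted quarter note = 12; whole = 32; whole = 32; quarter = 8.
Sum: 1 + 1 + 32 + 12 + 32 + 32 + 8 = 118.
118 ÷ 16 = 7 complete bars with 6 left over.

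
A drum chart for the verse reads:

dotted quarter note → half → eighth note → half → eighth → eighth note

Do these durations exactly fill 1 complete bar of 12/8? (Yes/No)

No

One bar of 12/8 = 12 eighth notes.
Convert each value to eighth notes: dotted quarter note = 3; half = 4; eighth note = 1; half = 4; eighth = 1; eighth note = 1.
Adding: 3 + 4 + 1 + 4 + 1 + 1 = 14.
14 exceeds 12, so the answer is No.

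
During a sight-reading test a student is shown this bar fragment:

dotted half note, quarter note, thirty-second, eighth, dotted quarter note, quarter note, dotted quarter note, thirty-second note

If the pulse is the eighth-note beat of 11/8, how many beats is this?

17.5

One eighth-note beat = 4 thirty-second notes.
Each duration in thirty-second notes: dotted half note = 24; quarter note = 8; thirty-second = 1; eighth = 4; dotted quarter note = 12; quarter note = 8; dotted quarter note = 12; thirty-second note = 1.
Altogether 24 + 8 + 1 + 4 + 12 + 8 + 12 + 1 = 70.
70 ÷ 4 = 17.5 beats.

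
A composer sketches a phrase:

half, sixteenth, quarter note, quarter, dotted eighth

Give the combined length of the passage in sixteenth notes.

20

Convert each value to sixteenth notes: half = 8; sixteenth = 1; quarter note = 4; quarter = 4; dotted eighth = 3.
Altogether 8 + 1 + 4 + 4 + 3 = 20 sixteenth notes.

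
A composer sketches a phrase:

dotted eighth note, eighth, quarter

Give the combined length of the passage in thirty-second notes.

In thirty-second notes: dotted eighth note = 6; eighth = 4; quarter = 8.
Total: 6 + 4 + 8 = 18 thirty-second notes.

18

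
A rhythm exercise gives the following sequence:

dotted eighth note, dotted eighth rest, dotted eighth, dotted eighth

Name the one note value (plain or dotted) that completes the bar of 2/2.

quarter note

The bar of 2/2 = 16 sixteenth notes.
Convert each value to sixteenth notes: dotted eighth note = 3; dotted eighth rest = 3; dotted eighth = 3; dotted eighth = 3.
Adding: 3 + 3 + 3 + 3 = 12.
Remaining: 16 − 12 = 4 sixteenth notes, which is a quarter note.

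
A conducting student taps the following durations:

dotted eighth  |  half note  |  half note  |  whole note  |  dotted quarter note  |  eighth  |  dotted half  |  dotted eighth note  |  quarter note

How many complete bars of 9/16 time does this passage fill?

6

One bar of 9/16 = 9 sixteenth notes.
In sixteenth notes: dotted eighth = 3; half note = 8; half note = 8; whole note = 16; dotted quarter note = 6; eighth = 2; dotted half = 12; dotted eighth note = 3; quarter note = 4.
Altogether 3 + 8 + 8 + 16 + 6 + 2 + 12 + 3 + 4 = 62.
62 ÷ 9 = 6 complete bars with 8 left over.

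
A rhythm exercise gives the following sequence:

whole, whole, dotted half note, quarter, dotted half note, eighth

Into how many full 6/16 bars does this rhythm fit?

10

One bar of 6/16 = 3 eighth notes.
Each duration in eighth notes: whole = 8; whole = 8; dotted half note = 6; quarter = 2; dotted half note = 6; eighth = 1.
Total: 8 + 8 + 6 + 2 + 6 + 1 = 31.
31 ÷ 3 = 10 complete bars with 1 left over.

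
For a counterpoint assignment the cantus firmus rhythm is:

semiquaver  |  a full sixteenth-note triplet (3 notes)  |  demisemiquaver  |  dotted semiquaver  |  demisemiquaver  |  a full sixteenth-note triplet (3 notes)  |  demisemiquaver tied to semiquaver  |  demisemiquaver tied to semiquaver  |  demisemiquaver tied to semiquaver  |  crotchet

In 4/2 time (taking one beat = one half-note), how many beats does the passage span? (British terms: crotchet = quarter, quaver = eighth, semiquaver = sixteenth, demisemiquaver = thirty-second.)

2

One half-note beat = 16 thirty-second notes.
In thirty-second notes: semiquaver = 2; a full sixteenth-note triplet (3 notes) (three triplet sixteenths span one eighth) = 4; demisemiquaver = 1; dotted semiquaver = 3; demisemiquaver = 1; a full sixteenth-note triplet (3 notes) (three triplet sixteenths span one eighth) = 4; demisemiquaver tied to semiquaver (demisemiquaver + semiquaver) = 3; demisemiquaver tied to semiquaver (demisemiquaver + semiquaver) = 3; demisemiquaver tied to semiquaver (demisemiquaver + semiquaver) = 3; crotchet = 8.
Total: 2 + 4 + 1 + 3 + 1 + 4 + 3 + 3 + 3 + 8 = 32.
32 ÷ 16 = 2 beats.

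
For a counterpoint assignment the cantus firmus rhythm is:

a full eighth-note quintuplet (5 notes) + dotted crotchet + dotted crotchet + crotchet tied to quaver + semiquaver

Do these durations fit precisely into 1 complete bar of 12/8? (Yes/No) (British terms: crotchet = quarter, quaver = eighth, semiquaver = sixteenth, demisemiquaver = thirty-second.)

No

One bar of 12/8 = 24 sixteenth notes.
Convert each value to sixteenth notes: a full eighth-note quintuplet (5 notes) (five quintuplet eighths span one half) = 8; dotted crotchet = 6; dotted crotchet = 6; crotchet tied to quaver (crotchet + quaver) = 6; semiquaver = 1.
Total: 8 + 6 + 6 + 6 + 1 = 27.
27 exceeds 24, so the answer is No.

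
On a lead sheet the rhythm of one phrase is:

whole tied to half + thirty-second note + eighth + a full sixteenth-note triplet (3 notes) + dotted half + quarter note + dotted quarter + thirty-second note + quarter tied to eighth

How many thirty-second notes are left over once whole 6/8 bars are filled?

18

One bar of 6/8 = 24 thirty-second notes.
In thirty-second notes: whole tied to half (whole + half) = 48; thirty-second note = 1; eighth = 4; a full sixteenth-note triplet (3 notes) (three triplet sixteenths span one eighth) = 4; dotted half = 24; quarter note = 8; dotted quarter = 12; thirty-second note = 1; quarter tied to eighth (quarter + eighth) = 12.
Altogether 48 + 1 + 4 + 4 + 24 + 8 + 12 + 1 + 12 = 114.
114 ÷ 24 = 4 complete bars with 18 thirty-second notes remaining.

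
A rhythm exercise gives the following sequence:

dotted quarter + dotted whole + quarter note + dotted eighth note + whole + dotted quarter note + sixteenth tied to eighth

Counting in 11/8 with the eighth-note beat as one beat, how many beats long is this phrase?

31

One eighth-note beat = 2 sixteenth notes.
Each duration in sixteenth notes: dotted quarter = 6; dotted whole = 24; quarter note = 4; dotted eighth note = 3; whole = 16; dotted quarter note = 6; sixteenth tied to eighth (sixteenth + eighth) = 3.
Altogether 6 + 24 + 4 + 3 + 16 + 6 + 3 = 62.
62 ÷ 2 = 31 beats.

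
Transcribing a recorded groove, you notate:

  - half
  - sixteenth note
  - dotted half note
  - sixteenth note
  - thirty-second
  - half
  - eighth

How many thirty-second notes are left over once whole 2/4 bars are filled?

One bar of 2/4 = 16 thirty-second notes.
Express everything in thirty-second notes: half = 16; sixteenth note = 2; dotted half note = 24; sixteenth note = 2; thirty-second = 1; half = 16; eighth = 4.
Sum: 16 + 2 + 24 + 2 + 1 + 16 + 4 = 65.
65 ÷ 16 = 4 complete bars with 1 thirty-second note remaining.

1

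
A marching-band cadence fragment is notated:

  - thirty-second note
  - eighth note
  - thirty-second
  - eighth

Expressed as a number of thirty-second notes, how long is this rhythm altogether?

Each duration in thirty-second notes: thirty-second note = 1; eighth note = 4; thirty-second = 1; eighth = 4.
Altogether 1 + 4 + 1 + 4 = 10 thirty-second notes.

10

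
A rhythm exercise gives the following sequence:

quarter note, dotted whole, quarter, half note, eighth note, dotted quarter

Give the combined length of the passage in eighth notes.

Convert each value to eighth notes: quarter note = 2; dotted whole = 12; quarter = 2; half note = 4; eighth note = 1; dotted quarter = 3.
Altogether 2 + 12 + 2 + 4 + 1 + 3 = 24 eighth notes.

24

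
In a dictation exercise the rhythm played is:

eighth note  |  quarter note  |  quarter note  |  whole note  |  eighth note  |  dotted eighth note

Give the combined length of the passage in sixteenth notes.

31

Convert each value to sixteenth notes: eighth note = 2; quarter note = 4; quarter note = 4; whole note = 16; eighth note = 2; dotted eighth note = 3.
Sum: 2 + 4 + 4 + 16 + 2 + 3 = 31 sixteenth notes.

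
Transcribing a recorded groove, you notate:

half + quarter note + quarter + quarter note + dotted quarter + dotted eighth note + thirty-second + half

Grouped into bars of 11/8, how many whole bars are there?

One bar of 11/8 = 44 thirty-second notes.
Each duration in thirty-second notes: half = 16; quarter note = 8; quarter = 8; quarter note = 8; dotted quarter = 12; dotted eighth note = 6; thirty-second = 1; half = 16.
Sum: 16 + 8 + 8 + 8 + 12 + 6 + 1 + 16 = 75.
75 ÷ 44 = 1 complete bar with 31 left over.

1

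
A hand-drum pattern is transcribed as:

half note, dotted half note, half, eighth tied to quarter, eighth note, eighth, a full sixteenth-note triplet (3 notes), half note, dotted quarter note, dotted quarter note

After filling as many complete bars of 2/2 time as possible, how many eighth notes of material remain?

6

One bar of 2/2 = 8 eighth notes.
Each duration in eighth notes: half note = 4; dotted half note = 6; half = 4; eighth tied to quarter (eighth + quarter) = 3; eighth note = 1; eighth = 1; a full sixteenth-note triplet (3 notes) (three triplet sixteenths span one eighth) = 1; half note = 4; dotted quarter note = 3; dotted quarter note = 3.
Sum: 4 + 6 + 4 + 3 + 1 + 1 + 1 + 4 + 3 + 3 = 30.
30 ÷ 8 = 3 complete bars with 6 eighth notes remaining.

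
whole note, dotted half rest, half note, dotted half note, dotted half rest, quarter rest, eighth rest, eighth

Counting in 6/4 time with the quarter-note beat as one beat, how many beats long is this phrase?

17

One quarter-note beat = 2 eighth notes.
Express everything in eighth notes: whole note = 8; dotted half rest = 6; half note = 4; dotted half note = 6; dotted half rest = 6; quarter rest = 2; eighth rest = 1; eighth = 1.
Sum: 8 + 6 + 4 + 6 + 6 + 2 + 1 + 1 = 34.
34 ÷ 2 = 17 beats.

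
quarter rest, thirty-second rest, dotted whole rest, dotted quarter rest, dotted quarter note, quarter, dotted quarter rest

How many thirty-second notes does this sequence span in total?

Convert each value to thirty-second notes: quarter rest = 8; thirty-second rest = 1; dotted whole rest = 48; dotted quarter rest = 12; dotted quarter note = 12; quarter = 8; dotted quarter rest = 12.
Adding: 8 + 1 + 48 + 12 + 12 + 8 + 12 = 101 thirty-second notes.

101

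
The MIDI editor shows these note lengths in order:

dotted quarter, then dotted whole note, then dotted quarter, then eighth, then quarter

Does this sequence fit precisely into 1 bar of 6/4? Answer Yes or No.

One bar of 6/4 = 12 eighth notes.
Each duration in eighth notes: dotted quarter = 3; dotted whole note = 12; dotted quarter = 3; eighth = 1; quarter = 2.
Sum: 3 + 12 + 3 + 1 + 2 = 21.
21 exceeds 12, so the answer is No.

No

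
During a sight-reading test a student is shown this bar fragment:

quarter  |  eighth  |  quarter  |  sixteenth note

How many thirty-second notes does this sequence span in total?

Express everything in thirty-second notes: quarter = 8; eighth = 4; quarter = 8; sixteenth note = 2.
Adding: 8 + 4 + 8 + 2 = 22 thirty-second notes.

22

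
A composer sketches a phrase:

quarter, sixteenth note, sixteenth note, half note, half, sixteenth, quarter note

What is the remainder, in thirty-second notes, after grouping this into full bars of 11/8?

10

One bar of 11/8 = 22 sixteenth notes.
Working in sixteenth notes: quarter = 4; sixteenth note = 1; sixteenth note = 1; half note = 8; half = 8; sixteenth = 1; quarter note = 4.
Adding: 4 + 1 + 1 + 8 + 8 + 1 + 4 = 27.
27 ÷ 22 = 1 complete bar with 5 sixteenth notes remaining = 10 thirty-second notes.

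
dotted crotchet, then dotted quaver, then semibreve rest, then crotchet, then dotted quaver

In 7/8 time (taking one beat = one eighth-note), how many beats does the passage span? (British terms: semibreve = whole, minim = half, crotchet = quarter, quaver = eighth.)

One eighth-note beat = 2 sixteenth notes.
Each duration in sixteenth notes: dotted crotchet = 6; dotted quaver = 3; semibreve rest = 16; crotchet = 4; dotted quaver = 3.
Sum: 6 + 3 + 16 + 4 + 3 = 32.
32 ÷ 2 = 16 beats.

16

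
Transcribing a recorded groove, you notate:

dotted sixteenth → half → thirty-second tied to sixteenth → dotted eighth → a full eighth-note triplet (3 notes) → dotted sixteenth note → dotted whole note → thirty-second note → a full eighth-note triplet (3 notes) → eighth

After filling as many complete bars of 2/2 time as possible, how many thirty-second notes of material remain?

One bar of 2/2 = 32 thirty-second notes.
Each duration in thirty-second notes: dotted sixteenth = 3; half = 16; thirty-second tied to sixteenth (thirty-second + sixteenth) = 3; dotted eighth = 6; a full eighth-note triplet (3 notes) (three triplet eighths span one quarter) = 8; dotted sixteenth note = 3; dotted whole note = 48; thirty-second note = 1; a full eighth-note triplet (3 notes) (three triplet eighths span one quarter) = 8; eighth = 4.
Altogether 3 + 16 + 3 + 6 + 8 + 3 + 48 + 1 + 8 + 4 = 100.
100 ÷ 32 = 3 complete bars with 4 thirty-second notes remaining.

4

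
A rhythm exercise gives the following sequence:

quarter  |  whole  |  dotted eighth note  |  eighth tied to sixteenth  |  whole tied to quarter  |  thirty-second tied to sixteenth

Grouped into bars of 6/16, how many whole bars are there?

One bar of 6/16 = 12 thirty-second notes.
Convert each value to thirty-second notes: quarter = 8; whole = 32; dotted eighth note = 6; eighth tied to sixteenth (eighth + sixteenth) = 6; whole tied to quarter (whole + quarter) = 40; thirty-second tied to sixteenth (thirty-second + sixteenth) = 3.
Altogether 8 + 32 + 6 + 6 + 40 + 3 = 95.
95 ÷ 12 = 7 complete bars with 11 left over.

7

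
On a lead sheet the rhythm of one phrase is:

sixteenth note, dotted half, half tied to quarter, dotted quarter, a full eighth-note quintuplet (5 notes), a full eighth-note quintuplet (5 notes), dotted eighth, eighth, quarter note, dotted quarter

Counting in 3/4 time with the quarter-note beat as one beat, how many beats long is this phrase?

15.5

One quarter-note beat = 4 sixteenth notes.
In sixteenth notes: sixteenth note = 1; dotted half = 12; half tied to quarter (half + quarter) = 12; dotted quarter = 6; a full eighth-note quintuplet (5 notes) (five quintuplet eighths span one half) = 8; a full eighth-note quintuplet (5 notes) (five quintuplet eighths span one half) = 8; dotted eighth = 3; eighth = 2; quarter note = 4; dotted quarter = 6.
Adding: 1 + 12 + 12 + 6 + 8 + 8 + 3 + 2 + 4 + 6 = 62.
62 ÷ 4 = 15.5 beats.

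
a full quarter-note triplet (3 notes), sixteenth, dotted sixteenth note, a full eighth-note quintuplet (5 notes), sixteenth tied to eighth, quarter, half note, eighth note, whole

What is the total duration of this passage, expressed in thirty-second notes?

Convert each value to thirty-second notes: a full quarter-note triplet (3 notes) (three triplet quarters span one half) = 16; sixteenth = 2; dotted sixteenth note = 3; a full eighth-note quintuplet (5 notes) (five quintuplet eighths span one half) = 16; sixteenth tied to eighth (sixteenth + eighth) = 6; quarter = 8; half note = 16; eighth note = 4; whole = 32.
Total: 16 + 2 + 3 + 16 + 6 + 8 + 16 + 4 + 32 = 103 thirty-second notes.

103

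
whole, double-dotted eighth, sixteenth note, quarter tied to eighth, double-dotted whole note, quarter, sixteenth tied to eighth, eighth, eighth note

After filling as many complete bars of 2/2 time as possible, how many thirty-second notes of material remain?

3

One bar of 2/2 = 32 thirty-second notes.
Express everything in thirty-second notes: whole = 32; double-dotted eighth = 7; sixteenth note = 2; quarter tied to eighth (quarter + eighth) = 12; double-dotted whole note = 56; quarter = 8; sixteenth tied to eighth (sixteenth + eighth) = 6; eighth = 4; eighth note = 4.
Sum: 32 + 7 + 2 + 12 + 56 + 8 + 6 + 4 + 4 = 131.
131 ÷ 32 = 4 complete bars with 3 thirty-second notes remaining.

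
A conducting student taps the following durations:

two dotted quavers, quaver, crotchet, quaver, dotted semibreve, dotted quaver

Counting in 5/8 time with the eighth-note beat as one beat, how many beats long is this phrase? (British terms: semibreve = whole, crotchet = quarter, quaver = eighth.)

20.5

One eighth-note beat = 2 sixteenth notes.
Working in sixteenth notes: dotted quaver = 3; dotted quaver = 3; quaver = 2; crotchet = 4; quaver = 2; dotted semibreve = 24; dotted quaver = 3.
Altogether 3 + 3 + 2 + 4 + 2 + 24 + 3 = 41.
41 ÷ 2 = 20.5 beats.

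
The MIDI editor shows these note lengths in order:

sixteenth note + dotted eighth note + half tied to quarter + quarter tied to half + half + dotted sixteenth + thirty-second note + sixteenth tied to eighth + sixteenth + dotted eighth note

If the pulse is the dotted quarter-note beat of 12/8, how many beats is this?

One dotted quarter-note beat = 12 thirty-second notes.
In thirty-second notes: sixteenth note = 2; dotted eighth note = 6; half tied to quarter (half + quarter) = 24; quarter tied to half (quarter + half) = 24; half = 16; dotted sixteenth = 3; thirty-second note = 1; sixteenth tied to eighth (sixteenth + eighth) = 6; sixteenth = 2; dotted eighth note = 6.
Sum: 2 + 6 + 24 + 24 + 16 + 3 + 1 + 6 + 2 + 6 = 90.
90 ÷ 12 = 7.5 beats.

7.5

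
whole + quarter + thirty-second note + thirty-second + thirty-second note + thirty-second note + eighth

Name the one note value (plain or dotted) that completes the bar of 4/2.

half note

The bar of 4/2 = 64 thirty-second notes.
In thirty-second notes: whole = 32; quarter = 8; thirty-second note = 1; thirty-second = 1; thirty-second note = 1; thirty-second note = 1; eighth = 4.
Adding: 32 + 8 + 1 + 1 + 1 + 1 + 4 = 48.
Remaining: 64 − 48 = 16 thirty-second notes, which is a half note.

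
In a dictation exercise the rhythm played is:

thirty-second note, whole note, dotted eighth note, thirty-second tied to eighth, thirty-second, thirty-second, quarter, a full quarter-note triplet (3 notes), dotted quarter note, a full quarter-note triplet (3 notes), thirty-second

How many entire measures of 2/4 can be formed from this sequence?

One bar of 2/4 = 16 thirty-second notes.
Each duration in thirty-second notes: thirty-second note = 1; whole note = 32; dotted eighth note = 6; thirty-second tied to eighth (thirty-second + eighth) = 5; thirty-second = 1; thirty-second = 1; quarter = 8; a full quarter-note triplet (3 notes) (three triplet quarters span one half) = 16; dotted quarter note = 12; a full quarter-note triplet (3 notes) (three triplet quarters span one half) = 16; thirty-second = 1.
Adding: 1 + 32 + 6 + 5 + 1 + 1 + 8 + 16 + 12 + 16 + 1 = 99.
99 ÷ 16 = 6 complete bars with 3 left over.

6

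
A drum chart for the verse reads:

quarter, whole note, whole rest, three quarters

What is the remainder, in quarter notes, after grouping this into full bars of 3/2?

One bar of 3/2 = 6 quarter notes.
Each duration in quarter notes: quarter = 1; whole note = 4; whole rest = 4; quarter = 1; quarter = 1; quarter = 1.
Total: 1 + 4 + 4 + 1 + 1 + 1 = 12.
12 ÷ 6 = 2 complete bars with 0 quarter notes remaining.

0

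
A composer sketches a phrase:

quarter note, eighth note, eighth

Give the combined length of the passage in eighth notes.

Each duration in eighth notes: quarter note = 2; eighth note = 1; eighth = 1.
Adding: 2 + 1 + 1 = 4 eighth notes.

4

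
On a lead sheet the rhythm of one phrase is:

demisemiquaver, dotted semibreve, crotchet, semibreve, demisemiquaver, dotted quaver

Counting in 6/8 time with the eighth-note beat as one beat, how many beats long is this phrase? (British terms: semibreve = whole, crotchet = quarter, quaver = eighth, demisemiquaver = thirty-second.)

One eighth-note beat = 4 thirty-second notes.
In thirty-second notes: demisemiquaver = 1; dotted semibreve = 48; crotchet = 8; semibreve = 32; demisemiquaver = 1; dotted quaver = 6.
Sum: 1 + 48 + 8 + 32 + 1 + 6 = 96.
96 ÷ 4 = 24 beats.

24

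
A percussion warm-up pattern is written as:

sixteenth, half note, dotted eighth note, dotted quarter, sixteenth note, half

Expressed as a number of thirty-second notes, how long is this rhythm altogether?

Express everything in thirty-second notes: sixteenth = 2; half note = 16; dotted eighth note = 6; dotted quarter = 12; sixteenth note = 2; half = 16.
Sum: 2 + 16 + 6 + 12 + 2 + 16 = 54 thirty-second notes.

54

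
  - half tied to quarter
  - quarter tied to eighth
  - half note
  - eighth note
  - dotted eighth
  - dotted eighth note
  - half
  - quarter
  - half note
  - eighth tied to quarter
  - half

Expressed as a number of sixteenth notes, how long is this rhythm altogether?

68

Convert each value to sixteenth notes: half tied to quarter (half + quarter) = 12; quarter tied to eighth (quarter + eighth) = 6; half note = 8; eighth note = 2; dotted eighth = 3; dotted eighth note = 3; half = 8; quarter = 4; half note = 8; eighth tied to quarter (eighth + quarter) = 6; half = 8.
Altogether 12 + 6 + 8 + 2 + 3 + 3 + 8 + 4 + 8 + 6 + 8 = 68 sixteenth notes.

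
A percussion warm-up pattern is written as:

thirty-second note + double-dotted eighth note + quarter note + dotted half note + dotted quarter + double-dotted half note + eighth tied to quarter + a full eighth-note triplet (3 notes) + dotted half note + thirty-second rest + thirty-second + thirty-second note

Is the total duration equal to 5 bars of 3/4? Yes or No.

No

One bar of 3/4 = 24 thirty-second notes, so 5 bars = 120.
Convert each value to thirty-second notes: thirty-second note = 1; double-dotted eighth note = 7; quarter note = 8; dotted half note = 24; dotted quarter = 12; double-dotted half note = 28; eighth tied to quarter (eighth + quarter) = 12; a full eighth-note triplet (3 notes) (three triplet eighths span one quarter) = 8; dotted half note = 24; thirty-second rest = 1; thirty-second = 1; thirty-second note = 1.
Total: 1 + 7 + 8 + 24 + 12 + 28 + 12 + 8 + 24 + 1 + 1 + 1 = 127.
127 exceeds 120, so the answer is No.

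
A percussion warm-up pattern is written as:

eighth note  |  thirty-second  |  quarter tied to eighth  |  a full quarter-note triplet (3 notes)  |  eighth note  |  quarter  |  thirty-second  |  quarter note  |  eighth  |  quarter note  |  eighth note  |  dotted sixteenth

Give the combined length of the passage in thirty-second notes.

73

In thirty-second notes: eighth note = 4; thirty-second = 1; quarter tied to eighth (quarter + eighth) = 12; a full quarter-note triplet (3 notes) (three triplet quarters span one half) = 16; eighth note = 4; quarter = 8; thirty-second = 1; quarter note = 8; eighth = 4; quarter note = 8; eighth note = 4; dotted sixteenth = 3.
Altogether 4 + 1 + 12 + 16 + 4 + 8 + 1 + 8 + 4 + 8 + 4 + 3 = 73 thirty-second notes.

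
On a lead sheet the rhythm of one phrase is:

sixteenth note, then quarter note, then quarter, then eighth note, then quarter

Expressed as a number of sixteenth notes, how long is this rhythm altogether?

Working in sixteenth notes: sixteenth note = 1; quarter note = 4; quarter = 4; eighth note = 2; quarter = 4.
Sum: 1 + 4 + 4 + 2 + 4 = 15 sixteenth notes.

15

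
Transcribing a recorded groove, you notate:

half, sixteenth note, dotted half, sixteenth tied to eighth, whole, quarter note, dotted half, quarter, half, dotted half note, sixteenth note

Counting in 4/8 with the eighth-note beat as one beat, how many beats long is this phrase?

One eighth-note beat = 2 sixteenth notes.
Convert each value to sixteenth notes: half = 8; sixteenth note = 1; dotted half = 12; sixteenth tied to eighth (sixteenth + eighth) = 3; whole = 16; quarter note = 4; dotted half = 12; quarter = 4; half = 8; dotted half note = 12; sixteenth note = 1.
Total: 8 + 1 + 12 + 3 + 16 + 4 + 12 + 4 + 8 + 12 + 1 = 81.
81 ÷ 2 = 40.5 beats.

40.5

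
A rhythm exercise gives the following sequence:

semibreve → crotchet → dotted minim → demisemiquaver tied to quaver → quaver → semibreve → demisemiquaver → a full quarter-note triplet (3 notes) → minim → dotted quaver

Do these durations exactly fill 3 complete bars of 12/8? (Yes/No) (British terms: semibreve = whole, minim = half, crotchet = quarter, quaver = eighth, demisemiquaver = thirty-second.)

Yes

One bar of 12/8 = 48 thirty-second notes, so 3 bars = 144.
In thirty-second notes: semibreve = 32; crotchet = 8; dotted minim = 24; demisemiquaver tied to quaver (demisemiquaver + quaver) = 5; quaver = 4; semibreve = 32; demisemiquaver = 1; a full quarter-note triplet (3 notes) (three triplet quarters span one half) = 16; minim = 16; dotted quaver = 6.
Sum: 32 + 8 + 24 + 5 + 4 + 32 + 1 + 16 + 16 + 6 = 144.
144 equals 144, so the answer is Yes.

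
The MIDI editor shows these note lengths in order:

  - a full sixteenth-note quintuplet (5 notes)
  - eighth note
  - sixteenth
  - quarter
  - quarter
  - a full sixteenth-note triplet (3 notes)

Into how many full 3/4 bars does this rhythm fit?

One bar of 3/4 = 12 sixteenth notes.
In sixteenth notes: a full sixteenth-note quintuplet (5 notes) (five quintuplet sixteenths span one quarter) = 4; eighth note = 2; sixteenth = 1; quarter = 4; quarter = 4; a full sixteenth-note triplet (3 notes) (three triplet sixteenths span one eighth) = 2.
Altogether 4 + 2 + 1 + 4 + 4 + 2 = 17.
17 ÷ 12 = 1 complete bar with 5 left over.

1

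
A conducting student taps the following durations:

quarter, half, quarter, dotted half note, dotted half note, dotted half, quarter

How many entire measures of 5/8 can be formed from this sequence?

One bar of 5/8 = 5 eighth notes.
In eighth notes: quarter = 2; half = 4; quarter = 2; dotted half note = 6; dotted half note = 6; dotted half = 6; quarter = 2.
Altogether 2 + 4 + 2 + 6 + 6 + 6 + 2 = 28.
28 ÷ 5 = 5 complete bars with 3 left over.

5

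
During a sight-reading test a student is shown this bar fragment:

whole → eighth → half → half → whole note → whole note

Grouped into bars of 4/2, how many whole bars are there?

One bar of 4/2 = 16 eighth notes.
Each duration in eighth notes: whole = 8; eighth = 1; half = 4; half = 4; whole note = 8; whole note = 8.
Sum: 8 + 1 + 4 + 4 + 8 + 8 = 33.
33 ÷ 16 = 2 complete bars with 1 left over.

2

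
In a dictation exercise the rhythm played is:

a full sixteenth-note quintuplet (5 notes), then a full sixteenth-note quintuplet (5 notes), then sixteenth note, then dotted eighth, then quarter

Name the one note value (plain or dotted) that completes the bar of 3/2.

The bar of 3/2 = 24 sixteenth notes.
Working in sixteenth notes: a full sixteenth-note quintuplet (5 notes) (five quintuplet sixteenths span one quarter) = 4; a full sixteenth-note quintuplet (5 notes) (five quintuplet sixteenths span one quarter) = 4; sixteenth note = 1; dotted eighth = 3; quarter = 4.
Adding: 4 + 4 + 1 + 3 + 4 = 16.
Remaining: 24 − 16 = 8 sixteenth notes, which is a half note.

half note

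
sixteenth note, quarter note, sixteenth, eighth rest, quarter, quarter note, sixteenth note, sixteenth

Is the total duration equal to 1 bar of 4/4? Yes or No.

One bar of 4/4 = 16 sixteenth notes.
Each duration in sixteenth notes: sixteenth note = 1; quarter note = 4; sixteenth = 1; eighth rest = 2; quarter = 4; quarter note = 4; sixteenth note = 1; sixteenth = 1.
Total: 1 + 4 + 1 + 2 + 4 + 4 + 1 + 1 = 18.
18 exceeds 16, so the answer is No.

No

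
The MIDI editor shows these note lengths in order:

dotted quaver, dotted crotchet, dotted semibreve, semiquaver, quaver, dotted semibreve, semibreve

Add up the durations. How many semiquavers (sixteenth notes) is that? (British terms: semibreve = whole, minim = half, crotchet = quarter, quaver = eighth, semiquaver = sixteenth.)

Each duration in sixteenth notes: dotted quaver = 3; dotted crotchet = 6; dotted semibreve = 24; semiquaver = 1; quaver = 2; dotted semibreve = 24; semibreve = 16.
Total: 3 + 6 + 24 + 1 + 2 + 24 + 16 = 76 sixteenth notes.

76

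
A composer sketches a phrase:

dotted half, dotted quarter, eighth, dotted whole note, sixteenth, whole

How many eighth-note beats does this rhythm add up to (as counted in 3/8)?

One eighth-note beat = 2 sixteenth notes.
Each duration in sixteenth notes: dotted half = 12; dotted quarter = 6; eighth = 2; dotted whole note = 24; sixteenth = 1; whole = 16.
Adding: 12 + 6 + 2 + 24 + 1 + 16 = 61.
61 ÷ 2 = 30.5 beats.

30.5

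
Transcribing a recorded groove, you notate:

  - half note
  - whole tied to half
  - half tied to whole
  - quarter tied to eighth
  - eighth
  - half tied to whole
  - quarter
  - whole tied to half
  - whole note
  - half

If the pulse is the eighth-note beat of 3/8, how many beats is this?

70

One eighth-note beat = 2 sixteenth notes.
Convert each value to sixteenth notes: half note = 8; whole tied to half (whole + half) = 24; half tied to whole (half + whole) = 24; quarter tied to eighth (quarter + eighth) = 6; eighth = 2; half tied to whole (half + whole) = 24; quarter = 4; whole tied to half (whole + half) = 24; whole note = 16; half = 8.
Total: 8 + 24 + 24 + 6 + 2 + 24 + 4 + 24 + 16 + 8 = 140.
140 ÷ 2 = 70 beats.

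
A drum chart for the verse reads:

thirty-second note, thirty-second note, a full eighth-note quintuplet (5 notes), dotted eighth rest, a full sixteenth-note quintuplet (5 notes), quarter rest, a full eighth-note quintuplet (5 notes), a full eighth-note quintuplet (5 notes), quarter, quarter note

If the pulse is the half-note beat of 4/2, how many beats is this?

One half-note beat = 16 thirty-second notes.
Express everything in thirty-second notes: thirty-second note = 1; thirty-second note = 1; a full eighth-note quintuplet (5 notes) (five quintuplet eighths span one half) = 16; dotted eighth rest = 6; a full sixteenth-note quintuplet (5 notes) (five quintuplet sixteenths span one quarter) = 8; quarter rest = 8; a full eighth-note quintuplet (5 notes) (five quintuplet eighths span one half) = 16; a full eighth-note quintuplet (5 notes) (five quintuplet eighths span one half) = 16; quarter = 8; quarter note = 8.
Sum: 1 + 1 + 16 + 6 + 8 + 8 + 16 + 16 + 8 + 8 = 88.
88 ÷ 16 = 5.5 beats.

5.5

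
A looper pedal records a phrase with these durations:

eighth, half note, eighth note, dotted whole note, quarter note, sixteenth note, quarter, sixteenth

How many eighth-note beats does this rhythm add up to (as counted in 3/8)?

One eighth-note beat = 2 sixteenth notes.
In sixteenth notes: eighth = 2; half note = 8; eighth note = 2; dotted whole note = 24; quarter note = 4; sixteenth note = 1; quarter = 4; sixteenth = 1.
Sum: 2 + 8 + 2 + 24 + 4 + 1 + 4 + 1 = 46.
46 ÷ 2 = 23 beats.

23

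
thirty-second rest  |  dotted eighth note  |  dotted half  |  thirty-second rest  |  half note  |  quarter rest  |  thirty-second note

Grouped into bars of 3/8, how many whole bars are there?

4

One bar of 3/8 = 12 thirty-second notes.
Each duration in thirty-second notes: thirty-second rest = 1; dotted eighth note = 6; dotted half = 24; thirty-second rest = 1; half note = 16; quarter rest = 8; thirty-second note = 1.
Sum: 1 + 6 + 24 + 1 + 16 + 8 + 1 = 57.
57 ÷ 12 = 4 complete bars with 9 left over.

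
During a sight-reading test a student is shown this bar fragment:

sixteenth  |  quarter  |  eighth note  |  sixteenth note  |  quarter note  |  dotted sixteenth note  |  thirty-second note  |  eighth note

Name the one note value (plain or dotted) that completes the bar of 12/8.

half note

The bar of 12/8 = 48 thirty-second notes.
Working in thirty-second notes: sixteenth = 2; quarter = 8; eighth note = 4; sixteenth note = 2; quarter note = 8; dotted sixteenth note = 3; thirty-second note = 1; eighth note = 4.
Adding: 2 + 8 + 4 + 2 + 8 + 3 + 1 + 4 = 32.
Remaining: 48 − 32 = 16 thirty-second notes, which is a half note.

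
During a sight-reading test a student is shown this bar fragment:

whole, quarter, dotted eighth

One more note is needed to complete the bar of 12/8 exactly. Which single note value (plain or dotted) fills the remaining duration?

sixteenth note

The bar of 12/8 = 24 sixteenth notes.
Convert each value to sixteenth notes: whole = 16; quarter = 4; dotted eighth = 3.
Adding: 16 + 4 + 3 = 23.
Remaining: 24 − 23 = 1 sixteenth note, which is a sixteenth note.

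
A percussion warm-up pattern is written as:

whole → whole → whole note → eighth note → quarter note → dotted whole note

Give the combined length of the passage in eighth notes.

In eighth notes: whole = 8; whole = 8; whole note = 8; eighth note = 1; quarter note = 2; dotted whole note = 12.
Altogether 8 + 8 + 8 + 1 + 2 + 12 = 39 eighth notes.

39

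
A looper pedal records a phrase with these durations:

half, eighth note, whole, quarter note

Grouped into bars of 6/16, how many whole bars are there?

5

One bar of 6/16 = 3 eighth notes.
Convert each value to eighth notes: half = 4; eighth note = 1; whole = 8; quarter note = 2.
Altogether 4 + 1 + 8 + 2 = 15.
15 ÷ 3 = 5 complete bars with 0 left over.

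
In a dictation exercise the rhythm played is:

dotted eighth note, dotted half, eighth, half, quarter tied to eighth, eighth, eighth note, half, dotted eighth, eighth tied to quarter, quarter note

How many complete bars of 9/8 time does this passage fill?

One bar of 9/8 = 18 sixteenth notes.
Express everything in sixteenth notes: dotted eighth note = 3; dotted half = 12; eighth = 2; half = 8; quarter tied to eighth (quarter + eighth) = 6; eighth = 2; eighth note = 2; half = 8; dotted eighth = 3; eighth tied to quarter (eighth + quarter) = 6; quarter note = 4.
Adding: 3 + 12 + 2 + 8 + 6 + 2 + 2 + 8 + 3 + 6 + 4 = 56.
56 ÷ 18 = 3 complete bars with 2 left over.

3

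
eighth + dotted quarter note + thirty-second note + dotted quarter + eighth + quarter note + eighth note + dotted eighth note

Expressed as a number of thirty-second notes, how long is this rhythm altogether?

Each duration in thirty-second notes: eighth = 4; dotted quarter note = 12; thirty-second note = 1; dotted quarter = 12; eighth = 4; quarter note = 8; eighth note = 4; dotted eighth note = 6.
Sum: 4 + 12 + 1 + 12 + 4 + 8 + 4 + 6 = 51 thirty-second notes.

51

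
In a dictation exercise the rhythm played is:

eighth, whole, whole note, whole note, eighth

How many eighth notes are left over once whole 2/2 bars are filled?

2

One bar of 2/2 = 8 eighth notes.
Each duration in eighth notes: eighth = 1; whole = 8; whole note = 8; whole note = 8; eighth = 1.
Adding: 1 + 8 + 8 + 8 + 1 = 26.
26 ÷ 8 = 3 complete bars with 2 eighth notes remaining.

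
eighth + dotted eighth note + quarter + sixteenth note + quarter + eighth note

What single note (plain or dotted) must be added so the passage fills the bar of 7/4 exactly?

dotted half note

The bar of 7/4 = 28 sixteenth notes.
Each duration in sixteenth notes: eighth = 2; dotted eighth note = 3; quarter = 4; sixteenth note = 1; quarter = 4; eighth note = 2.
Sum: 2 + 3 + 4 + 1 + 4 + 2 = 16.
Remaining: 28 − 16 = 12 sixteenth notes, which is a dotted half note.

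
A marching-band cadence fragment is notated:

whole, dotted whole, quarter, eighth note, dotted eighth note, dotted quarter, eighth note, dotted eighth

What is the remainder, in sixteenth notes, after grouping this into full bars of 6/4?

12

One bar of 6/4 = 24 sixteenth notes.
Convert each value to sixteenth notes: whole = 16; dotted whole = 24; quarter = 4; eighth note = 2; dotted eighth note = 3; dotted quarter = 6; eighth note = 2; dotted eighth = 3.
Altogether 16 + 24 + 4 + 2 + 3 + 6 + 2 + 3 = 60.
60 ÷ 24 = 2 complete bars with 12 sixteenth notes remaining.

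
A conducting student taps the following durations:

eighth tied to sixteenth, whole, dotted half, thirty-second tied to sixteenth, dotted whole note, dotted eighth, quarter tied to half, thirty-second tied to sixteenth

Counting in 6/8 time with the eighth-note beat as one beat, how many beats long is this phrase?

36.5

One eighth-note beat = 4 thirty-second notes.
Each duration in thirty-second notes: eighth tied to sixteenth (eighth + sixteenth) = 6; whole = 32; dotted half = 24; thirty-second tied to sixteenth (thirty-second + sixteenth) = 3; dotted whole note = 48; dotted eighth = 6; quarter tied to half (quarter + half) = 24; thirty-second tied to sixteenth (thirty-second + sixteenth) = 3.
Altogether 6 + 32 + 24 + 3 + 48 + 6 + 24 + 3 = 146.
146 ÷ 4 = 36.5 beats.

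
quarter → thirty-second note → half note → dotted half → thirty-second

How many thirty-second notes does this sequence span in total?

Convert each value to thirty-second notes: quarter = 8; thirty-second note = 1; half note = 16; dotted half = 24; thirty-second = 1.
Sum: 8 + 1 + 16 + 24 + 1 = 50 thirty-second notes.

50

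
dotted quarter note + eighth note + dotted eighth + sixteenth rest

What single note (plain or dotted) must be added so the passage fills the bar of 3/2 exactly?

The bar of 3/2 = 24 sixteenth notes.
Each duration in sixteenth notes: dotted quarter note = 6; eighth note = 2; dotted eighth = 3; sixteenth rest = 1.
Adding: 6 + 2 + 3 + 1 = 12.
Remaining: 24 − 12 = 12 sixteenth notes, which is a dotted half note.

dotted half note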